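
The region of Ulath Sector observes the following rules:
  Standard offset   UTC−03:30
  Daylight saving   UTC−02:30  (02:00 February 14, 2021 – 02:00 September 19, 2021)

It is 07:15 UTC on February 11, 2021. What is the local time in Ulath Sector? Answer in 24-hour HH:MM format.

At the standard offset (UTC−03:30), 07:15 UTC − 3h30m = 03:45 Ulath Sector standard time.
The standard-time date in Ulath Sector, February 11, 2021, is outside the daylight-saving period (14 February – 19 September), so Ulath Sector is on standard time, UTC−03:30.
07:15 UTC − 3h30m = 03:45 local.

03:45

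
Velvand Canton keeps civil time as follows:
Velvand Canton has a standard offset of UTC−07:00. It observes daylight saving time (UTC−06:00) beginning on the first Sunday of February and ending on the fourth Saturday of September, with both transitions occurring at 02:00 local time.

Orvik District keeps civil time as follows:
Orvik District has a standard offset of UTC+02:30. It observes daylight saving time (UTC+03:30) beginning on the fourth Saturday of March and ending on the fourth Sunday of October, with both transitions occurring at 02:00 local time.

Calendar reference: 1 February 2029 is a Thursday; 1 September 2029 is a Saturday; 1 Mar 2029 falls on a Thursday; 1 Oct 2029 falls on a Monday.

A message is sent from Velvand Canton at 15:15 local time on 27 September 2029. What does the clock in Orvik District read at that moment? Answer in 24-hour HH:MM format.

01:45

1 February 2029 is a Thursday, so the first Sunday is February 4.
1 September 2029 is a Saturday, so the first Saturday is September 1 and the fourth is September 22.
27 September 2029 is outside the daylight-saving period (4 February – 22 September), so Velvand Canton is on standard time, UTC−07:00.
15:15 Velvand Canton + 7h = 22:15 UTC.
1 March 2029 is a Thursday, so the first Saturday is March 3 and the fourth is March 24.
1 October 2029 is a Monday, so the first Sunday is October 7 and the fourth is October 28.
At the standard offset (UTC+02:30), 22:15 UTC + 2h30m = 00:45 Orvik District standard time (rolling into the next day, 28 September 2029).
The standard-time date in Orvik District, 28 September 2029, falls between 24 March and 28 October, so daylight saving is in effect and Orvik District is at UTC+03:30.
22:15 UTC + 3h30m = 01:45 Orvik District (rolling into the next day, 28 September 2029).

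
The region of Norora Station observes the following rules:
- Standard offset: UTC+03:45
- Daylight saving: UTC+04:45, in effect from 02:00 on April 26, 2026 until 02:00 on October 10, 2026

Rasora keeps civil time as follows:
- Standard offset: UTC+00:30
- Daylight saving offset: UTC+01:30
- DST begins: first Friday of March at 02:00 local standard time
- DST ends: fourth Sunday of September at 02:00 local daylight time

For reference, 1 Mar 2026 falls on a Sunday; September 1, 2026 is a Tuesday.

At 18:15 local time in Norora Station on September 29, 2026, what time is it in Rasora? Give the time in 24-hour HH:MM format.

14:00

September 29, 2026 falls between 26 April and 10 October, so daylight saving is in effect and Norora Station is at UTC+04:45.
18:15 Norora Station − 4h45m = 13:30 UTC.
1 March 2026 is a Sunday, so the first Friday is March 6.
1 September 2026 is a Tuesday, so the first Sunday is September 6 and the fourth is September 27.
At the standard offset (UTC+00:30), 13:30 UTC + 0h30m = 14:00 Rasora standard time.
Daylight saving runs 6 March – 27 September; the standard-time date in Rasora, September 29, 2026, is outside that window, so Rasora is on standard time at UTC+00:30.
13:30 UTC + 0h30m = 14:00 Rasora.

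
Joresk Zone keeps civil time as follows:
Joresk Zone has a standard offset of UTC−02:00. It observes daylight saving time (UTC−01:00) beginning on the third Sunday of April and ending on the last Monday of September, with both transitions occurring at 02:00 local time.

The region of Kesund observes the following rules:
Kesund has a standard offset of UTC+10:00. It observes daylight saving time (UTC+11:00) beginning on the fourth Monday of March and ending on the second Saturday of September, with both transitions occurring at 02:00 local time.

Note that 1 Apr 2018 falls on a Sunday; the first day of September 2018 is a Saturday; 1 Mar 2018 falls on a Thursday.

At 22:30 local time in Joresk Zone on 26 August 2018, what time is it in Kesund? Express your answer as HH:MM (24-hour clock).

1 April 2018 is a Sunday, so the first Sunday is April 1 and the third is April 15.
1 September 2018 is a Saturday, so Mondays fall on 3, 10, 17, 24; the last is September 24.
26 August 2018 falls between 15 April and 24 September, so daylight saving is in effect and Joresk Zone is at UTC−01:00.
22:30 Joresk Zone + 1h = 23:30 UTC.
1 March 2018 is a Thursday, so the first Monday is March 5 and the fourth is March 26.
1 September 2018 is a Saturday, so the first Saturday is September 1 and the second is September 8.
At the standard offset (UTC+10:00), 23:30 UTC + 10h = 09:30 Kesund standard time (rolling into the next day, 27 August 2018).
The standard-time date in Kesund, 27 August 2018, lies within the daylight-saving period (26 March – 8 September), so Kesund is on daylight time, UTC+11:00.
23:30 UTC + 11h = 10:30 Kesund (rolling into the next day, 27 August 2018).

10:30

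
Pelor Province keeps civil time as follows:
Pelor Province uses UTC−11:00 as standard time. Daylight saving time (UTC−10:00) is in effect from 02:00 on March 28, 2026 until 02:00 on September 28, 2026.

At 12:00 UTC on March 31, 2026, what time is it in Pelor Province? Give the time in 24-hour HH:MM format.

At the standard offset (UTC−11:00), 12:00 UTC − 11h = 01:00 Pelor Province standard time.
Daylight saving runs 28 March – 28 September; the standard-time date in Pelor Province, March 31, 2026, is inside that window, so Pelor Province is at UTC−10:00.
12:00 UTC − 10h = 02:00 local.

02:00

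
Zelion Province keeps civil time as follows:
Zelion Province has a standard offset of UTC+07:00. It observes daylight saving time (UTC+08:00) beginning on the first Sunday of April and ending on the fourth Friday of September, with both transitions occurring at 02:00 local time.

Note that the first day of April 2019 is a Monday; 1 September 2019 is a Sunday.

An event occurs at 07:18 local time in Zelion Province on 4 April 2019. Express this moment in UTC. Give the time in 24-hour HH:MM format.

00:18

1 April 2019 is a Monday, so the first Sunday is April 7.
1 September 2019 is a Sunday, so the first Friday is September 6 and the fourth is September 27.
4 April 2019 does not fall between 7 April and 27 September, so daylight saving is not in effect and Zelion Province is at UTC+07:00.
07:18 local − 7h = 00:18 UTC.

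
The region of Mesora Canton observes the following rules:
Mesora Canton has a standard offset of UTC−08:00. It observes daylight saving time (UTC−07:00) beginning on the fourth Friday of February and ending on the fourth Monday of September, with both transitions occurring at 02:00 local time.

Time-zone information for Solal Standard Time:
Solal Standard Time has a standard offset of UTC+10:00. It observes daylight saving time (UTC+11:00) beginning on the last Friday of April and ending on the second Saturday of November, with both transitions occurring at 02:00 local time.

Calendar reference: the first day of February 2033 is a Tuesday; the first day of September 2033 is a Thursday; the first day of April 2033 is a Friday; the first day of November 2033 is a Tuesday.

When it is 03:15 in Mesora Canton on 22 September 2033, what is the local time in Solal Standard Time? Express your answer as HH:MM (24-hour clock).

21:15

1 February 2033 is a Tuesday, so the first Friday is February 4 and the fourth is February 25.
1 September 2033 is a Thursday, so the first Monday is September 5 and the fourth is September 26.
22 September 2033 lies within the daylight-saving period (25 February – 26 September), so Mesora Canton is on daylight time, UTC−07:00.
03:15 Mesora Canton + 7h = 10:15 UTC.
1 April 2033 is a Friday, so Fridays fall on 1, 8, 15, 22, 29; the last is April 29.
1 November 2033 is a Tuesday, so the first Saturday is November 5 and the second is November 12.
At the standard offset (UTC+10:00), 10:15 UTC + 10h = 20:15 Solal Standard Time standard time.
Daylight saving runs 29 April – 12 November; the standard-time date in Solal Standard Time, 22 September 2033, is inside that window, so Solal Standard Time is at UTC+11:00.
10:15 UTC + 11h = 21:15 Solal Standard Time.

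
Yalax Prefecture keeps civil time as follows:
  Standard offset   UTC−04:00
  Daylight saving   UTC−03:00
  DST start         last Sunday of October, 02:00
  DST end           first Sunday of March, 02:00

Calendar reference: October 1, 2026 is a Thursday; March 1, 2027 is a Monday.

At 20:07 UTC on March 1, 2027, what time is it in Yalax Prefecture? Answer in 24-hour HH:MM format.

1 October 2026 is a Thursday, so Sundays fall on 4, 11, 18, 25; the last is October 25.
1 March 2027 is a Monday, so the first Sunday is March 7.
At the standard offset (UTC−04:00), 20:07 UTC − 4h = 16:07 Yalax Prefecture standard time.
Daylight saving runs 25 October 2026 – 7 March 2027; the standard-time date in Yalax Prefecture, March 1, 2027, is inside that window, so Yalax Prefecture is at UTC−03:00.
20:07 UTC − 3h = 17:07 local.

17:07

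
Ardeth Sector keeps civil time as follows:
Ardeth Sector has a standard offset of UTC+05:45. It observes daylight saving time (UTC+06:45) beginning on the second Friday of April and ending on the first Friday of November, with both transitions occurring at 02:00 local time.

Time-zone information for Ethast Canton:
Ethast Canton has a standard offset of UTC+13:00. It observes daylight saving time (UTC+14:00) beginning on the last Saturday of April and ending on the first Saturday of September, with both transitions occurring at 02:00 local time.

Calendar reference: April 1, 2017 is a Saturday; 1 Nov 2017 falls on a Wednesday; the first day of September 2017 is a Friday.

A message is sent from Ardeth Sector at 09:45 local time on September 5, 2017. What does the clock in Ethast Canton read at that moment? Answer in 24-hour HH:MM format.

1 April 2017 is a Saturday, so the first Friday is April 7 and the second is April 14.
1 November 2017 is a Wednesday, so the first Friday is November 3.
September 5, 2017 lies within the daylight-saving period (14 April – 3 November), so Ardeth Sector is on daylight time, UTC+06:45.
09:45 Ardeth Sector − 6h45m = 03:00 UTC.
1 April 2017 is a Saturday, so Saturdays fall on 1, 8, 15, 22, 29; the last is April 29.
1 September 2017 is a Friday, so the first Saturday is September 2.
At the standard offset (UTC+13:00), 03:00 UTC + 13h = 16:00 Ethast Canton standard time.
The standard-time date in Ethast Canton, September 5, 2017, is outside the daylight-saving period (29 April – 2 September), so Ethast Canton is on standard time, UTC+13:00.
03:00 UTC + 13h = 16:00 Ethast Canton.

16:00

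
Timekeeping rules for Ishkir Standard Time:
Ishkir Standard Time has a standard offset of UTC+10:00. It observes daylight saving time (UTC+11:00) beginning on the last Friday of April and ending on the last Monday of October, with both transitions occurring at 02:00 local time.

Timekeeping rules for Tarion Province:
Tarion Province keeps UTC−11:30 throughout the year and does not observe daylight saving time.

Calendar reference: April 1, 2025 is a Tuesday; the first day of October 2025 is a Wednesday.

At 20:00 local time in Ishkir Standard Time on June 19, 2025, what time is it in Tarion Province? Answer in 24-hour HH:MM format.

21:30

1 April 2025 is a Tuesday, so Fridays fall on 4, 11, 18, 25; the last is April 25.
1 October 2025 is a Wednesday, so Mondays fall on 6, 13, 20, 27; the last is October 27.
Daylight saving runs 25 April – 27 October; June 19, 2025 is inside that window, so Ishkir Standard Time is at UTC+11:00.
20:00 Ishkir Standard Time − 11h = 09:00 UTC.
Tarion Province stays on UTC−11:30 all year.
09:00 UTC − 11h30m = 21:30 Tarion Province (rolling into the previous day, 18 June 2025).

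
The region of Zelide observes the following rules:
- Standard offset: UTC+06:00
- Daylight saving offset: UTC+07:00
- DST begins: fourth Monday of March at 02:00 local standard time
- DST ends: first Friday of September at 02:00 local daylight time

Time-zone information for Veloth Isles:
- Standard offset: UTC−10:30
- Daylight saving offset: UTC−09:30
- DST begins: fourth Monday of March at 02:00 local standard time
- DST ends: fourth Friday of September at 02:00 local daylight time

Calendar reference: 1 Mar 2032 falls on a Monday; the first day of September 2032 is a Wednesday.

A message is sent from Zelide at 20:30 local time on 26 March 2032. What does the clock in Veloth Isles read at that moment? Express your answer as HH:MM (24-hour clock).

04:00

1 March 2032 is a Monday, so the first Monday is March 1 and the fourth is March 22.
1 September 2032 is a Wednesday, so the first Friday is September 3.
Daylight saving runs 22 March – 3 September; 26 March 2032 is inside that window, so Zelide is at UTC+07:00.
20:30 Zelide − 7h = 13:30 UTC.
1 March 2032 is a Monday, so the first Monday is March 1 and the fourth is March 22.
1 September 2032 is a Wednesday, so the first Friday is September 3 and the fourth is September 24.
At the standard offset (UTC−10:30), 13:30 UTC − 10h30m = 03:00 Veloth Isles standard time.
The standard-time date in Veloth Isles, 26 March 2032, lies within the daylight-saving period (22 March – 24 September), so Veloth Isles is on daylight time, UTC−09:30.
13:30 UTC − 9h30m = 04:00 Veloth Isles.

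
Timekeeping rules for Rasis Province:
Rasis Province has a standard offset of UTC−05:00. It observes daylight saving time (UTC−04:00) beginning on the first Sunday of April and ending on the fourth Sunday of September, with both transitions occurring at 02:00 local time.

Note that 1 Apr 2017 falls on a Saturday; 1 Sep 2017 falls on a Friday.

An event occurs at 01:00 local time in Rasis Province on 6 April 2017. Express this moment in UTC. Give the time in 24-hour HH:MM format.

05:00

1 April 2017 is a Saturday, so the first Sunday is April 2.
1 September 2017 is a Friday, so the first Sunday is September 3 and the fourth is September 24.
6 April 2017 falls between 2 April and 24 September, so daylight saving is in effect and Rasis Province is at UTC−04:00.
01:00 local + 4h = 05:00 UTC.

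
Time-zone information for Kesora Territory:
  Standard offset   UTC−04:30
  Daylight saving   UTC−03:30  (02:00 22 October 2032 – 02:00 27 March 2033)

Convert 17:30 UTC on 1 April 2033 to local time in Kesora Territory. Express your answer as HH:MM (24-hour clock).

13:00

At the standard offset (UTC−04:30), 17:30 UTC − 4h30m = 13:00 Kesora Territory standard time.
The standard-time date in Kesora Territory, 1 April 2033, does not fall between 22 October 2032 and 27 March 2033, so daylight saving is not in effect and Kesora Territory is at UTC−04:30.
17:30 UTC − 4h30m = 13:00 local.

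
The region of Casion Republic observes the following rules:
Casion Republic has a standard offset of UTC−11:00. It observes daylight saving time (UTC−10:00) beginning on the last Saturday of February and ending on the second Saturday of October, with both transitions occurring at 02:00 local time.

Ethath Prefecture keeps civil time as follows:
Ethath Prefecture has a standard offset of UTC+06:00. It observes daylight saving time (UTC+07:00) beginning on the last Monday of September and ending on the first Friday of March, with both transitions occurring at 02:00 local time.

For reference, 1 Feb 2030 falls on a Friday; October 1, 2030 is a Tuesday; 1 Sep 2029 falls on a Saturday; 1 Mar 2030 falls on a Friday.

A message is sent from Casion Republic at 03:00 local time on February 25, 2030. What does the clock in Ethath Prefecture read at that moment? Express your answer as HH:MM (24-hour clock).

1 February 2030 is a Friday, so Saturdays fall on 2, 9, 16, 23; the last is February 23.
1 October 2030 is a Tuesday, so the first Saturday is October 5 and the second is October 12.
February 25, 2030 lies within the daylight-saving period (23 February – 12 October), so Casion Republic is on daylight time, UTC−10:00.
03:00 Casion Republic + 10h = 13:00 UTC.
1 September 2029 is a Saturday, so Mondays fall on 3, 10, 17, 24; the last is September 24.
1 March 2030 is a Friday, so the first Friday is March 1.
At the standard offset (UTC+06:00), 13:00 UTC + 6h = 19:00 Ethath Prefecture standard time.
The standard-time date in Ethath Prefecture, February 25, 2030, lies within the daylight-saving period (24 September 2029 – 1 March 2030), so Ethath Prefecture is on daylight time, UTC+07:00.
13:00 UTC + 7h = 20:00 Ethath Prefecture.

20:00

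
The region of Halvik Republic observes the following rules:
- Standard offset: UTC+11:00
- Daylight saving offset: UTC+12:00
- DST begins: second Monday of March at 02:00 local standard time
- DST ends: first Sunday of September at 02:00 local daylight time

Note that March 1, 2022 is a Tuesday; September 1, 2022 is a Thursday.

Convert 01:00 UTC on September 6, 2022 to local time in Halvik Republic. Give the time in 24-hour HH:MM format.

1 March 2022 is a Tuesday, so the first Monday is March 7 and the second is March 14.
1 September 2022 is a Thursday, so the first Sunday is September 4.
At the standard offset (UTC+11:00), 01:00 UTC + 11h = 12:00 Halvik Republic standard time.
The standard-time date in Halvik Republic, September 6, 2022, is outside the daylight-saving period (14 March – 4 September), so Halvik Republic is on standard time, UTC+11:00.
01:00 UTC + 11h = 12:00 local.

12:00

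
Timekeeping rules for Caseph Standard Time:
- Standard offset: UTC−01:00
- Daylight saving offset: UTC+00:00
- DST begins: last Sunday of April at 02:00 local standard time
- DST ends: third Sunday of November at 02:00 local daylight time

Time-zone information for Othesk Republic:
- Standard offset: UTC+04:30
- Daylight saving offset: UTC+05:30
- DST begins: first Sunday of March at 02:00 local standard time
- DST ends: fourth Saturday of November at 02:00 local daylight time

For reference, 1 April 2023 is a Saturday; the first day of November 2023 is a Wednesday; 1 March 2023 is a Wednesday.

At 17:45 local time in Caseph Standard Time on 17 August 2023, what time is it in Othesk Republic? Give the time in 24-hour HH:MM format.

23:15

1 April 2023 is a Saturday, so Sundays fall on 2, 9, 16, 23, 30; the last is April 30.
1 November 2023 is a Wednesday, so the first Sunday is November 5 and the third is November 19.
Daylight saving runs 30 April – 19 November; 17 August 2023 is inside that window, so Caseph Standard Time is at UTC+00:00.
17:45 Caseph Standard Time − 0h = 17:45 UTC.
1 March 2023 is a Wednesday, so the first Sunday is March 5.
1 November 2023 is a Wednesday, so the first Saturday is November 4 and the fourth is November 25.
At the standard offset (UTC+04:30), 17:45 UTC + 4h30m = 22:15 Othesk Republic standard time.
The standard-time date in Othesk Republic, 17 August 2023, falls between 5 March and 25 November, so daylight saving is in effect and Othesk Republic is at UTC+05:30.
17:45 UTC + 5h30m = 23:15 Othesk Republic.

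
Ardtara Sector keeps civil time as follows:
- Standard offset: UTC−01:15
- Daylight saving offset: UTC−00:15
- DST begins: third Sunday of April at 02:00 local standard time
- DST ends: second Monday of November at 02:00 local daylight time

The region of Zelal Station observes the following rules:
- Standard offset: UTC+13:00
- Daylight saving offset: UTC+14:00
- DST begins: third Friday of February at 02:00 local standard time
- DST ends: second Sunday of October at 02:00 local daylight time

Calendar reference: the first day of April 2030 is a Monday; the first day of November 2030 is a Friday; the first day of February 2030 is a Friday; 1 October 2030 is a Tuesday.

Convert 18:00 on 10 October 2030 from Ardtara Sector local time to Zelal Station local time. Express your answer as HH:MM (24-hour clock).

1 April 2030 is a Monday, so the first Sunday is April 7 and the third is April 21.
1 November 2030 is a Friday, so the first Monday is November 4 and the second is November 11.
10 October 2030 falls between 21 April and 11 November, so daylight saving is in effect and Ardtara Sector is at UTC−00:15.
18:00 Ardtara Sector + 0h15m = 18:15 UTC.
1 February 2030 is a Friday, so the first Friday is February 1 and the third is February 15.
1 October 2030 is a Tuesday, so the first Sunday is October 6 and the second is October 13.
At the standard offset (UTC+13:00), 18:15 UTC + 13h = 07:15 Zelal Station standard time (rolling into the next day, 11 October 2030).
Daylight saving runs 15 February – 13 October; the standard-time date in Zelal Station, 11 October 2030, is inside that window, so Zelal Station is at UTC+14:00.
18:15 UTC + 14h = 08:15 Zelal Station (rolling into the next day, 11 October 2030).

08:15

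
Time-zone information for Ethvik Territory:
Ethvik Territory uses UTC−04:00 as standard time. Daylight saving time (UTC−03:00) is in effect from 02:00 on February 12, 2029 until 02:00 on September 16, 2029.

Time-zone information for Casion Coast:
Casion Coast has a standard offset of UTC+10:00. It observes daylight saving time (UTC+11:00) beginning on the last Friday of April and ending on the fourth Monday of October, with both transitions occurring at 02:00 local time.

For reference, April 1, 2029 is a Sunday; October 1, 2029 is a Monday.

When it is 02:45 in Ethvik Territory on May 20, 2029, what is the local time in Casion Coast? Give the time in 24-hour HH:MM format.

16:45

May 20, 2029 falls between 12 February and 16 September, so daylight saving is in effect and Ethvik Territory is at UTC−03:00.
02:45 Ethvik Territory + 3h = 05:45 UTC.
1 April 2029 is a Sunday, so Fridays fall on 6, 13, 20, 27; the last is April 27.
1 October 2029 is a Monday, so the first Monday is October 1 and the fourth is October 22.
At the standard offset (UTC+10:00), 05:45 UTC + 10h = 15:45 Casion Coast standard time.
Daylight saving runs 27 April – 22 October; the standard-time date in Casion Coast, May 20, 2029, is inside that window, so Casion Coast is at UTC+11:00.
05:45 UTC + 11h = 16:45 Casion Coast.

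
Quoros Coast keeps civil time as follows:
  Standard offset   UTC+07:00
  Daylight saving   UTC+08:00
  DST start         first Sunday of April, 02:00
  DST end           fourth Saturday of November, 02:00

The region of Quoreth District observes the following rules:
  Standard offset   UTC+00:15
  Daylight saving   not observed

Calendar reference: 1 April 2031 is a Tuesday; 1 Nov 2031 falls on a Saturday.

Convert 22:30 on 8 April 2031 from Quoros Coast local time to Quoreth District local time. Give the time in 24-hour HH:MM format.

14:45

1 April 2031 is a Tuesday, so the first Sunday is April 6.
1 November 2031 is a Saturday, so the first Saturday is November 1 and the fourth is November 22.
Daylight saving runs 6 April – 22 November; 8 April 2031 is inside that window, so Quoros Coast is at UTC+08:00.
22:30 Quoros Coast − 8h = 14:30 UTC.
Quoreth District has no daylight saving, so its offset is UTC+00:15 year-round.
14:30 UTC + 0h15m = 14:45 Quoreth District.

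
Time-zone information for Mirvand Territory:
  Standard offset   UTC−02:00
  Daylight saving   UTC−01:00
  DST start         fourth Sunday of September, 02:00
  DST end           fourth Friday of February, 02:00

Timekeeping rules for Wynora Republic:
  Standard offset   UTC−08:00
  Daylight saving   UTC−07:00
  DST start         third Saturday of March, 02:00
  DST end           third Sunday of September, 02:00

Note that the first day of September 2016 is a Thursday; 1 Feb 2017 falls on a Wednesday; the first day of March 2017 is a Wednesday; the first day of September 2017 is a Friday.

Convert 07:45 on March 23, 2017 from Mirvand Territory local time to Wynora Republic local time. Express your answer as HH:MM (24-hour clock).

02:45

1 September 2016 is a Thursday, so the first Sunday is September 4 and the fourth is September 25.
1 February 2017 is a Wednesday, so the first Friday is February 3 and the fourth is February 24.
March 23, 2017 does not fall between 25 September 2016 and 24 February 2017, so daylight saving is not in effect and Mirvand Territory is at UTC−02:00.
07:45 Mirvand Territory + 2h = 09:45 UTC.
1 March 2017 is a Wednesday, so the first Saturday is March 4 and the third is March 18.
1 September 2017 is a Friday, so the first Sunday is September 3 and the third is September 17.
At the standard offset (UTC−08:00), 09:45 UTC − 8h = 01:45 Wynora Republic standard time.
Daylight saving runs 18 March – 17 September; the standard-time date in Wynora Republic, March 23, 2017, is inside that window, so Wynora Republic is at UTC−07:00.
09:45 UTC − 7h = 02:45 Wynora Republic.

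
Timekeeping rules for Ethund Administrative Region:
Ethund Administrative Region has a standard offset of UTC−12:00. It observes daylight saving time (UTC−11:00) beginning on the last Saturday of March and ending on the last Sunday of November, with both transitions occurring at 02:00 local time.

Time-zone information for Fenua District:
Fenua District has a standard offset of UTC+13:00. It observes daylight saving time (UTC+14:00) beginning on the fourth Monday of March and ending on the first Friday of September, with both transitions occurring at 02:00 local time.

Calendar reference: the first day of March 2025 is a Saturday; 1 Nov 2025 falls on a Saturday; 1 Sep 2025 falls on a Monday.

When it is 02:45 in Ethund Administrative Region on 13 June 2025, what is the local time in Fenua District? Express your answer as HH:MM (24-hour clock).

1 March 2025 is a Saturday, so Saturdays fall on 1, 8, 15, 22, 29; the last is March 29.
1 November 2025 is a Saturday, so Sundays fall on 2, 9, 16, 23, 30; the last is November 30.
13 June 2025 falls between 29 March and 30 November, so daylight saving is in effect and Ethund Administrative Region is at UTC−11:00.
02:45 Ethund Administrative Region + 11h = 13:45 UTC.
1 March 2025 is a Saturday, so the first Monday is March 3 and the fourth is March 24.
1 September 2025 is a Monday, so the first Friday is September 5.
At the standard offset (UTC+13:00), 13:45 UTC + 13h = 02:45 Fenua District standard time (rolling into the next day, 14 June 2025).
The standard-time date in Fenua District, 14 June 2025, falls between 24 March and 5 September, so daylight saving is in effect and Fenua District is at UTC+14:00.
13:45 UTC + 14h = 03:45 Fenua District (rolling into the next day, 14 June 2025).

03:45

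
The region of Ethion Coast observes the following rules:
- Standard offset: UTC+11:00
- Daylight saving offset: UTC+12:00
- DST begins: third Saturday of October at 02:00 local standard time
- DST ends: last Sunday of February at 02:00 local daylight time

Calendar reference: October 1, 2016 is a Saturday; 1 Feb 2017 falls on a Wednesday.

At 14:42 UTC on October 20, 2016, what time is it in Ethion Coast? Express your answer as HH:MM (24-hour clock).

02:42

1 October 2016 is a Saturday, so the first Saturday is October 1 and the third is October 15.
1 February 2017 is a Wednesday, so Sundays fall on 5, 12, 19, 26; the last is February 26.
At the standard offset (UTC+11:00), 14:42 UTC + 11h = 01:42 Ethion Coast standard time (rolling into the next day, 21 October 2016).
The standard-time date in Ethion Coast, October 21, 2016, lies within the daylight-saving period (15 October 2016 – 26 February 2017), so Ethion Coast is on daylight time, UTC+12:00.
14:42 UTC + 12h = 02:42 local (rolling into the next day, 21 October 2016).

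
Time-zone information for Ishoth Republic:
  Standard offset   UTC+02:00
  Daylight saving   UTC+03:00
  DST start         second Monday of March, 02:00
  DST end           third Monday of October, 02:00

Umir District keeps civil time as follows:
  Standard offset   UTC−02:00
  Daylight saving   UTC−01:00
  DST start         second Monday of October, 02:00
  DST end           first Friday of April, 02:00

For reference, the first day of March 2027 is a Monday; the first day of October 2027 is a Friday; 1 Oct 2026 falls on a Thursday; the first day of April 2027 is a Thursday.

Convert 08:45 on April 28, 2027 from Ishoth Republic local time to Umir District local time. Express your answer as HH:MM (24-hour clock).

03:45

1 March 2027 is a Monday, so the first Monday is March 1 and the second is March 8.
1 October 2027 is a Friday, so the first Monday is October 4 and the third is October 18.
Daylight saving runs 8 March – 18 October; April 28, 2027 is inside that window, so Ishoth Republic is at UTC+03:00.
08:45 Ishoth Republic − 3h = 05:45 UTC.
1 October 2026 is a Thursday, so the first Monday is October 5 and the second is October 12.
1 April 2027 is a Thursday, so the first Friday is April 2.
At the standard offset (UTC−02:00), 05:45 UTC − 2h = 03:45 Umir District standard time.
The standard-time date in Umir District, April 28, 2027, is outside the daylight-saving period (12 October 2026 – 2 April 2027), so Umir District is on standard time, UTC−02:00.
05:45 UTC − 2h = 03:45 Umir District.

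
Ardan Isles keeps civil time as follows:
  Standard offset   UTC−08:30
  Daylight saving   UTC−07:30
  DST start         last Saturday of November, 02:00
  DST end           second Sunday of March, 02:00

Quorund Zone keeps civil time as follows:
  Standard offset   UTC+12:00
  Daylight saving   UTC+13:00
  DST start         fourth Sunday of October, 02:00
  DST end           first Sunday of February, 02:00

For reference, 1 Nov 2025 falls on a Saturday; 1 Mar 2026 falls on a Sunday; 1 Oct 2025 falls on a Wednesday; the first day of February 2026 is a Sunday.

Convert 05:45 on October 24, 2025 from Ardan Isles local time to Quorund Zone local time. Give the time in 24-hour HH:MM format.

02:15

1 November 2025 is a Saturday, so Saturdays fall on 1, 8, 15, 22, 29; the last is November 29.
1 March 2026 is a Sunday, so the first Sunday is March 1 and the second is March 8.
October 24, 2025 does not fall between 29 November 2025 and 8 March 2026, so daylight saving is not in effect and Ardan Isles is at UTC−08:30.
05:45 Ardan Isles + 8h30m = 14:15 UTC.
1 October 2025 is a Wednesday, so the first Sunday is October 5 and the fourth is October 26.
1 February 2026 is a Sunday, so the first Sunday is February 1.
At the standard offset (UTC+12:00), 14:15 UTC + 12h = 02:15 Quorund Zone standard time (rolling into the next day, 25 October 2025).
Daylight saving runs 26 October 2025 – 1 February 2026; the standard-time date in Quorund Zone, October 25, 2025, is outside that window, so Quorund Zone is on standard time at UTC+12:00.
14:15 UTC + 12h = 02:15 Quorund Zone (rolling into the next day, 25 October 2025).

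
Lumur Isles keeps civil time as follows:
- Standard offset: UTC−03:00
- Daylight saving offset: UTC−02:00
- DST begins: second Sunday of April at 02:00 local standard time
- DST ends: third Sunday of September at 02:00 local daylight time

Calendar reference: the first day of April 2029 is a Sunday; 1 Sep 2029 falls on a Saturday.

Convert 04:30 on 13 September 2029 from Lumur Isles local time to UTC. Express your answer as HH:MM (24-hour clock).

06:30

1 April 2029 is a Sunday, so the first Sunday is April 1 and the second is April 8.
1 September 2029 is a Saturday, so the first Sunday is September 2 and the third is September 16.
Daylight saving runs 8 April – 16 September; 13 September 2029 is inside that window, so Lumur Isles is at UTC−02:00.
04:30 local + 2h = 06:30 UTC.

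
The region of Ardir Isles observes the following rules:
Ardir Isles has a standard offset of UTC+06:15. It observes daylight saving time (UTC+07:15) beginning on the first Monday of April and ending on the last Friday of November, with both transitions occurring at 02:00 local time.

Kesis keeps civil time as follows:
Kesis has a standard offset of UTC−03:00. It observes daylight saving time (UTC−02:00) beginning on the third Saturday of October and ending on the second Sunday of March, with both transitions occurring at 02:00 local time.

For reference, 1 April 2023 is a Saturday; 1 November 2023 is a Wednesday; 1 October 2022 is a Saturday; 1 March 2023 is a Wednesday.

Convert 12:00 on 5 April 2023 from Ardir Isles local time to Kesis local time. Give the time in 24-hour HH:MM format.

01:45

1 April 2023 is a Saturday, so the first Monday is April 3.
1 November 2023 is a Wednesday, so Fridays fall on 3, 10, 17, 24; the last is November 24.
5 April 2023 lies within the daylight-saving period (3 April – 24 November), so Ardir Isles is on daylight time, UTC+07:15.
12:00 Ardir Isles − 7h15m = 04:45 UTC.
1 October 2022 is a Saturday, so the first Saturday is October 1 and the third is October 15.
1 March 2023 is a Wednesday, so the first Sunday is March 5 and the second is March 12.
At the standard offset (UTC−03:00), 04:45 UTC − 3h = 01:45 Kesis standard time.
Daylight saving runs 15 October 2022 – 12 March 2023; the standard-time date in Kesis, 5 April 2023, is outside that window, so Kesis is on standard time at UTC−03:00.
04:45 UTC − 3h = 01:45 Kesis.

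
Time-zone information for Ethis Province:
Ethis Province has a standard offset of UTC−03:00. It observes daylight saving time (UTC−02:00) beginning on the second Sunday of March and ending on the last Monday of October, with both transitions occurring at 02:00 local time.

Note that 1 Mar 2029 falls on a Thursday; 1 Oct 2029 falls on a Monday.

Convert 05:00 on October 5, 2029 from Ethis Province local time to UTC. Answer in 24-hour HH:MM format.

1 March 2029 is a Thursday, so the first Sunday is March 4 and the second is March 11.
1 October 2029 is a Monday, so Mondays fall on 1, 8, 15, 22, 29; the last is October 29.
October 5, 2029 lies within the daylight-saving period (11 March – 29 October), so Ethis Province is on daylight time, UTC−02:00.
05:00 local + 2h = 07:00 UTC.

07:00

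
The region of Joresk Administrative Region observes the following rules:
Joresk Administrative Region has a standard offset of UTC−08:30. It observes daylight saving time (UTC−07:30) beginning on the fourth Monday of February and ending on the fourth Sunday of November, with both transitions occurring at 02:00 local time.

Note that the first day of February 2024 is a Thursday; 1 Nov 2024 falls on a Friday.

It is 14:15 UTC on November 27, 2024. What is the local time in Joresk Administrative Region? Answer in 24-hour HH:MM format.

05:45

1 February 2024 is a Thursday, so the first Monday is February 5 and the fourth is February 26.
1 November 2024 is a Friday, so the first Sunday is November 3 and the fourth is November 24.
At the standard offset (UTC−08:30), 14:15 UTC − 8h30m = 05:45 Joresk Administrative Region standard time.
The standard-time date in Joresk Administrative Region, November 27, 2024, does not fall between 26 February and 24 November, so daylight saving is not in effect and Joresk Administrative Region is at UTC−08:30.
14:15 UTC − 8h30m = 05:45 local.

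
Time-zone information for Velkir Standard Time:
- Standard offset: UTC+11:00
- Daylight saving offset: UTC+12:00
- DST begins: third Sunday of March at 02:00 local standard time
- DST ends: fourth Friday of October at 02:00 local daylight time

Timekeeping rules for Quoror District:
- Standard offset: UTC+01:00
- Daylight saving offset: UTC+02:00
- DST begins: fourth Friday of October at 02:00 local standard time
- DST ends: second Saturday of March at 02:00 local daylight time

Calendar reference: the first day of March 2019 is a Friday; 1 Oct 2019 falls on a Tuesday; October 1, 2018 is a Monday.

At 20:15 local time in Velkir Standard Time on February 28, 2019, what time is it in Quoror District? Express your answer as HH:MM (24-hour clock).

11:15

1 March 2019 is a Friday, so the first Sunday is March 3 and the third is March 17.
1 October 2019 is a Tuesday, so the first Friday is October 4 and the fourth is October 25.
Daylight saving runs 17 March – 25 October; February 28, 2019 is outside that window, so Velkir Standard Time is on standard time at UTC+11:00.
20:15 Velkir Standard Time − 11h = 09:15 UTC.
1 October 2018 is a Monday, so the first Friday is October 5 and the fourth is October 26.
1 March 2019 is a Friday, so the first Saturday is March 2 and the second is March 9.
At the standard offset (UTC+01:00), 09:15 UTC + 1h = 10:15 Quoror District standard time.
Daylight saving runs 26 October 2018 – 9 March 2019; the standard-time date in Quoror District, February 28, 2019, is inside that window, so Quoror District is at UTC+02:00.
09:15 UTC + 2h = 11:15 Quoror District.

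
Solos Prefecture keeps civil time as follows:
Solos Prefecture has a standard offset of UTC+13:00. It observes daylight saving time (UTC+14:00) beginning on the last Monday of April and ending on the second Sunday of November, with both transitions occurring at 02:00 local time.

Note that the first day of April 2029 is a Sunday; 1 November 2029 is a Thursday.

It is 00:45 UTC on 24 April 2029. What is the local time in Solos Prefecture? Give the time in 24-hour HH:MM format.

13:45

1 April 2029 is a Sunday, so Mondays fall on 2, 9, 16, 23, 30; the last is April 30.
1 November 2029 is a Thursday, so the first Sunday is November 4 and the second is November 11.
At the standard offset (UTC+13:00), 00:45 UTC + 13h = 13:45 Solos Prefecture standard time.
The standard-time date in Solos Prefecture, 24 April 2029, is outside the daylight-saving period (30 April – 11 November), so Solos Prefecture is on standard time, UTC+13:00.
00:45 UTC + 13h = 13:45 local.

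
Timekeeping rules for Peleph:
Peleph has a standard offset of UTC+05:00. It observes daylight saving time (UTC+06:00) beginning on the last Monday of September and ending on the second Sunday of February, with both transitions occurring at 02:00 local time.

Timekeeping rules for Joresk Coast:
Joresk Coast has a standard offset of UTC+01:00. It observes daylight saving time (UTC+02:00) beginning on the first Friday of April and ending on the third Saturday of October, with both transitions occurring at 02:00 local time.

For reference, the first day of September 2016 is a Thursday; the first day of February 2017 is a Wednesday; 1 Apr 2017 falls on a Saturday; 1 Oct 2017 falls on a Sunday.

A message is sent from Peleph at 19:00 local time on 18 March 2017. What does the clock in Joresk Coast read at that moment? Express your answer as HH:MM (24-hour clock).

15:00

1 September 2016 is a Thursday, so Mondays fall on 5, 12, 19, 26; the last is September 26.
1 February 2017 is a Wednesday, so the first Sunday is February 5 and the second is February 12.
18 March 2017 does not fall between 26 September 2016 and 12 February 2017, so daylight saving is not in effect and Peleph is at UTC+05:00.
19:00 Peleph − 5h = 14:00 UTC.
1 April 2017 is a Saturday, so the first Friday is April 7.
1 October 2017 is a Sunday, so the first Saturday is October 7 and the third is October 21.
At the standard offset (UTC+01:00), 14:00 UTC + 1h = 15:00 Joresk Coast standard time.
The standard-time date in Joresk Coast, 18 March 2017, does not fall between 7 April and 21 October, so daylight saving is not in effect and Joresk Coast is at UTC+01:00.
14:00 UTC + 1h = 15:00 Joresk Coast.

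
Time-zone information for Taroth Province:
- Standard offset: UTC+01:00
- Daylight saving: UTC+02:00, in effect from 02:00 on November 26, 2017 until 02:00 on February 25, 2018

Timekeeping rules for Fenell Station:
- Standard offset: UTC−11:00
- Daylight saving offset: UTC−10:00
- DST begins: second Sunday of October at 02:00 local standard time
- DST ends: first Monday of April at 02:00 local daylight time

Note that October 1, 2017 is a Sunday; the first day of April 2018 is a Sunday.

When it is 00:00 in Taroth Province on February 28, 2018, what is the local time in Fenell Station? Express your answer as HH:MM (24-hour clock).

13:00

Daylight saving runs 26 November 2017 – 25 February 2018; February 28, 2018 is outside that window, so Taroth Province is on standard time at UTC+01:00.
00:00 Taroth Province − 1h = 23:00 UTC (rolling into the previous day, 27 February 2018).
1 October 2017 is a Sunday, so the first Sunday is October 1 and the second is October 8.
1 April 2018 is a Sunday, so the first Monday is April 2.
At the standard offset (UTC−11:00), 23:00 UTC − 11h = 12:00 Fenell Station standard time.
Daylight saving runs 8 October 2017 – 2 April 2018; the standard-time date in Fenell Station, February 27, 2018, is inside that window, so Fenell Station is at UTC−10:00.
23:00 UTC − 10h = 13:00 Fenell Station.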